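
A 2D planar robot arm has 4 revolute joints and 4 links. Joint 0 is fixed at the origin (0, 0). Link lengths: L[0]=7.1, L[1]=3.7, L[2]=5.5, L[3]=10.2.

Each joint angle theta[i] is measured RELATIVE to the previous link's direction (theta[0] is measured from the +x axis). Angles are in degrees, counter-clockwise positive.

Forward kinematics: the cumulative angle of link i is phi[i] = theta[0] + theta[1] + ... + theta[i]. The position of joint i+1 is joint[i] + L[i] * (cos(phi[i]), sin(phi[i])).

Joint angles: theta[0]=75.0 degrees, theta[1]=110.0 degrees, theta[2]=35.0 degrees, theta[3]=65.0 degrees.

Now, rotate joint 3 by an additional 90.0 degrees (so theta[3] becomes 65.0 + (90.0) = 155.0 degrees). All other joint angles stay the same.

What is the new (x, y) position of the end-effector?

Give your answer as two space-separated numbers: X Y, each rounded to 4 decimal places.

joint[0] = (0.0000, 0.0000)  (base)
link 0: phi[0] = 75 = 75 deg
  cos(75 deg) = 0.2588, sin(75 deg) = 0.9659
  joint[1] = (0.0000, 0.0000) + 7.1 * (0.2588, 0.9659) = (0.0000 + 1.8376, 0.0000 + 6.8581) = (1.8376, 6.8581)
link 1: phi[1] = 75 + 110 = 185 deg
  cos(185 deg) = -0.9962, sin(185 deg) = -0.0872
  joint[2] = (1.8376, 6.8581) + 3.7 * (-0.9962, -0.0872) = (1.8376 + -3.6859, 6.8581 + -0.3225) = (-1.8483, 6.5356)
link 2: phi[2] = 75 + 110 + 35 = 220 deg
  cos(220 deg) = -0.7660, sin(220 deg) = -0.6428
  joint[3] = (-1.8483, 6.5356) + 5.5 * (-0.7660, -0.6428) = (-1.8483 + -4.2132, 6.5356 + -3.5353) = (-6.0615, 3.0003)
link 3: phi[3] = 75 + 110 + 35 + 155 = 375 deg
  cos(375 deg) = 0.9659, sin(375 deg) = 0.2588
  joint[4] = (-6.0615, 3.0003) + 10.2 * (0.9659, 0.2588) = (-6.0615 + 9.8524, 3.0003 + 2.6400) = (3.7909, 5.6402)
End effector: (3.7909, 5.6402)

Answer: 3.7909 5.6402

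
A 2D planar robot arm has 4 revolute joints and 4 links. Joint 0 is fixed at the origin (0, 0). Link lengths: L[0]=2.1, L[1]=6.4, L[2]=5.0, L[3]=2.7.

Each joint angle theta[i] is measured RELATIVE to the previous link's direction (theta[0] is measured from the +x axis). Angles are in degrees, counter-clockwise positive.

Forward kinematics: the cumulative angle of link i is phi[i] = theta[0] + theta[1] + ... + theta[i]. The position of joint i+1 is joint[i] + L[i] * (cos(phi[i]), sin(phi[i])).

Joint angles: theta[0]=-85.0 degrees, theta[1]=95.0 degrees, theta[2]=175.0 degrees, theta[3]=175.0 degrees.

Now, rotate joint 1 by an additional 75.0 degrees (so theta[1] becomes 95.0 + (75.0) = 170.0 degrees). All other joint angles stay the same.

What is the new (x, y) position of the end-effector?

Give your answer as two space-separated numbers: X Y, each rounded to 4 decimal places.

joint[0] = (0.0000, 0.0000)  (base)
link 0: phi[0] = -85 = -85 deg
  cos(-85 deg) = 0.0872, sin(-85 deg) = -0.9962
  joint[1] = (0.0000, 0.0000) + 2.1 * (0.0872, -0.9962) = (0.0000 + 0.1830, 0.0000 + -2.0920) = (0.1830, -2.0920)
link 1: phi[1] = -85 + 170 = 85 deg
  cos(85 deg) = 0.0872, sin(85 deg) = 0.9962
  joint[2] = (0.1830, -2.0920) + 6.4 * (0.0872, 0.9962) = (0.1830 + 0.5578, -2.0920 + 6.3756) = (0.7408, 4.2836)
link 2: phi[2] = -85 + 170 + 175 = 260 deg
  cos(260 deg) = -0.1736, sin(260 deg) = -0.9848
  joint[3] = (0.7408, 4.2836) + 5 * (-0.1736, -0.9848) = (0.7408 + -0.8682, 4.2836 + -4.9240) = (-0.1274, -0.6404)
link 3: phi[3] = -85 + 170 + 175 + 175 = 435 deg
  cos(435 deg) = 0.2588, sin(435 deg) = 0.9659
  joint[4] = (-0.1274, -0.6404) + 2.7 * (0.2588, 0.9659) = (-0.1274 + 0.6988, -0.6404 + 2.6080) = (0.5714, 1.9676)
End effector: (0.5714, 1.9676)

Answer: 0.5714 1.9676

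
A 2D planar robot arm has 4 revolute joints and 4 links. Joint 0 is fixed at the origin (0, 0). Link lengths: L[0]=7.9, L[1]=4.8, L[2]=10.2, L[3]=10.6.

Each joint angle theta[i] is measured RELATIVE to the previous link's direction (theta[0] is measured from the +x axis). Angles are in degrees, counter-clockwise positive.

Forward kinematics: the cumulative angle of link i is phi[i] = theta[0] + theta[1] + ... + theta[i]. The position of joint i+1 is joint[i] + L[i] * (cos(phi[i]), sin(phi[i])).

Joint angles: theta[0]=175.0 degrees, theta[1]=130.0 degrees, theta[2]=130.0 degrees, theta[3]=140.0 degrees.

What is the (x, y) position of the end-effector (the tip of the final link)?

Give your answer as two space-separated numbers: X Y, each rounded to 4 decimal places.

joint[0] = (0.0000, 0.0000)  (base)
link 0: phi[0] = 175 = 175 deg
  cos(175 deg) = -0.9962, sin(175 deg) = 0.0872
  joint[1] = (0.0000, 0.0000) + 7.9 * (-0.9962, 0.0872) = (0.0000 + -7.8699, 0.0000 + 0.6885) = (-7.8699, 0.6885)
link 1: phi[1] = 175 + 130 = 305 deg
  cos(305 deg) = 0.5736, sin(305 deg) = -0.8192
  joint[2] = (-7.8699, 0.6885) + 4.8 * (0.5736, -0.8192) = (-7.8699 + 2.7532, 0.6885 + -3.9319) = (-5.1168, -3.2434)
link 2: phi[2] = 175 + 130 + 130 = 435 deg
  cos(435 deg) = 0.2588, sin(435 deg) = 0.9659
  joint[3] = (-5.1168, -3.2434) + 10.2 * (0.2588, 0.9659) = (-5.1168 + 2.6400, -3.2434 + 9.8524) = (-2.4768, 6.6090)
link 3: phi[3] = 175 + 130 + 130 + 140 = 575 deg
  cos(575 deg) = -0.8192, sin(575 deg) = -0.5736
  joint[4] = (-2.4768, 6.6090) + 10.6 * (-0.8192, -0.5736) = (-2.4768 + -8.6830, 6.6090 + -6.0799) = (-11.1598, 0.5291)
End effector: (-11.1598, 0.5291)

Answer: -11.1598 0.5291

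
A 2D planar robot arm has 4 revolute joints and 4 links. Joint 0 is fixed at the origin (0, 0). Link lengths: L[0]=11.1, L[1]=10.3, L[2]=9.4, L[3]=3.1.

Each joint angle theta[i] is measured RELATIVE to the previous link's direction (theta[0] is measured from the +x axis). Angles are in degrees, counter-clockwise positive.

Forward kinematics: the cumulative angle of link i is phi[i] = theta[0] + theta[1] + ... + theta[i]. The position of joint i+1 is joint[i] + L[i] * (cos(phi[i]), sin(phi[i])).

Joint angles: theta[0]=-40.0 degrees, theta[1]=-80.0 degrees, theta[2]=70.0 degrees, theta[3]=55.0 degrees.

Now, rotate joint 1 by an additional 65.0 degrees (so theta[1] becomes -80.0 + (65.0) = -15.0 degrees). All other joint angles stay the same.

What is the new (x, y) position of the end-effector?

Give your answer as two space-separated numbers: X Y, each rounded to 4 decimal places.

Answer: 24.5509 -10.2263

Derivation:
joint[0] = (0.0000, 0.0000)  (base)
link 0: phi[0] = -40 = -40 deg
  cos(-40 deg) = 0.7660, sin(-40 deg) = -0.6428
  joint[1] = (0.0000, 0.0000) + 11.1 * (0.7660, -0.6428) = (0.0000 + 8.5031, 0.0000 + -7.1349) = (8.5031, -7.1349)
link 1: phi[1] = -40 + -15 = -55 deg
  cos(-55 deg) = 0.5736, sin(-55 deg) = -0.8192
  joint[2] = (8.5031, -7.1349) + 10.3 * (0.5736, -0.8192) = (8.5031 + 5.9078, -7.1349 + -8.4373) = (14.4109, -15.5722)
link 2: phi[2] = -40 + -15 + 70 = 15 deg
  cos(15 deg) = 0.9659, sin(15 deg) = 0.2588
  joint[3] = (14.4109, -15.5722) + 9.4 * (0.9659, 0.2588) = (14.4109 + 9.0797, -15.5722 + 2.4329) = (23.4906, -13.1393)
link 3: phi[3] = -40 + -15 + 70 + 55 = 70 deg
  cos(70 deg) = 0.3420, sin(70 deg) = 0.9397
  joint[4] = (23.4906, -13.1393) + 3.1 * (0.3420, 0.9397) = (23.4906 + 1.0603, -13.1393 + 2.9130) = (24.5509, -10.2263)
End effector: (24.5509, -10.2263)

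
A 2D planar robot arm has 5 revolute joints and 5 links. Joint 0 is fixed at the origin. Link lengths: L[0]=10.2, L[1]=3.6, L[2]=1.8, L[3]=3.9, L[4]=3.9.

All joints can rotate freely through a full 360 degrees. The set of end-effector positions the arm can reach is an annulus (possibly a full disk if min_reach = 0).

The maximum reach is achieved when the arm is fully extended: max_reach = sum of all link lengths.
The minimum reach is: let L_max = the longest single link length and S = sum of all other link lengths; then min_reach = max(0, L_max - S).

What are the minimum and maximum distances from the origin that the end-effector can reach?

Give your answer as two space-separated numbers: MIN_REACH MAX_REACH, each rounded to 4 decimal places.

Answer: 0.0000 23.4000

Derivation:
Link lengths: [10.2, 3.6, 1.8, 3.9, 3.9]
max_reach = 10.2 + 3.6 + 1.8 + 3.9 + 3.9 = 23.4
L_max = max([10.2, 3.6, 1.8, 3.9, 3.9]) = 10.2
S (sum of others) = 23.4 - 10.2 = 13.2
min_reach = max(0, 10.2 - 13.2) = max(0, -3) = 0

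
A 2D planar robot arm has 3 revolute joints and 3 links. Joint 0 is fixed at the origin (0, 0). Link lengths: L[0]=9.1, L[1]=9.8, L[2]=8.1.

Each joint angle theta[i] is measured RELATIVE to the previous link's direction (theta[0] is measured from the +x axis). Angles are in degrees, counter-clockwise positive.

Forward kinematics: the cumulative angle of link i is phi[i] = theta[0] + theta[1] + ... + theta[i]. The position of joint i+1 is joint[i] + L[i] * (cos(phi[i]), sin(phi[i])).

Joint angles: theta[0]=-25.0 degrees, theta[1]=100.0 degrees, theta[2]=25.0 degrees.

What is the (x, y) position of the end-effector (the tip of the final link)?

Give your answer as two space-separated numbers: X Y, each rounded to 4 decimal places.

joint[0] = (0.0000, 0.0000)  (base)
link 0: phi[0] = -25 = -25 deg
  cos(-25 deg) = 0.9063, sin(-25 deg) = -0.4226
  joint[1] = (0.0000, 0.0000) + 9.1 * (0.9063, -0.4226) = (0.0000 + 8.2474, 0.0000 + -3.8458) = (8.2474, -3.8458)
link 1: phi[1] = -25 + 100 = 75 deg
  cos(75 deg) = 0.2588, sin(75 deg) = 0.9659
  joint[2] = (8.2474, -3.8458) + 9.8 * (0.2588, 0.9659) = (8.2474 + 2.5364, -3.8458 + 9.4661) = (10.7838, 5.6202)
link 2: phi[2] = -25 + 100 + 25 = 100 deg
  cos(100 deg) = -0.1736, sin(100 deg) = 0.9848
  joint[3] = (10.7838, 5.6202) + 8.1 * (-0.1736, 0.9848) = (10.7838 + -1.4066, 5.6202 + 7.9769) = (9.3773, 13.5972)
End effector: (9.3773, 13.5972)

Answer: 9.3773 13.5972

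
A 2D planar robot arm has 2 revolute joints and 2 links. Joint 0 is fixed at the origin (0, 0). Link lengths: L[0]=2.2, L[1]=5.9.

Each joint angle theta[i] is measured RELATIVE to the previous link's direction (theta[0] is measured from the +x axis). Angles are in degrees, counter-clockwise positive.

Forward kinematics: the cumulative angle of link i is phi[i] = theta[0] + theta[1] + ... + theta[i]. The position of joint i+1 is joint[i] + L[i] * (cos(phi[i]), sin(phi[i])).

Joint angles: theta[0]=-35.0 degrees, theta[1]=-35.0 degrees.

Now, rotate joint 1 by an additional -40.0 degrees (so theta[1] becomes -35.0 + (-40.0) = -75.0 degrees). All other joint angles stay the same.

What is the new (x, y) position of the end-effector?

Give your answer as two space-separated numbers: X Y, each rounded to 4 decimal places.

joint[0] = (0.0000, 0.0000)  (base)
link 0: phi[0] = -35 = -35 deg
  cos(-35 deg) = 0.8192, sin(-35 deg) = -0.5736
  joint[1] = (0.0000, 0.0000) + 2.2 * (0.8192, -0.5736) = (0.0000 + 1.8021, 0.0000 + -1.2619) = (1.8021, -1.2619)
link 1: phi[1] = -35 + -75 = -110 deg
  cos(-110 deg) = -0.3420, sin(-110 deg) = -0.9397
  joint[2] = (1.8021, -1.2619) + 5.9 * (-0.3420, -0.9397) = (1.8021 + -2.0179, -1.2619 + -5.5442) = (-0.2158, -6.8061)
End effector: (-0.2158, -6.8061)

Answer: -0.2158 -6.8061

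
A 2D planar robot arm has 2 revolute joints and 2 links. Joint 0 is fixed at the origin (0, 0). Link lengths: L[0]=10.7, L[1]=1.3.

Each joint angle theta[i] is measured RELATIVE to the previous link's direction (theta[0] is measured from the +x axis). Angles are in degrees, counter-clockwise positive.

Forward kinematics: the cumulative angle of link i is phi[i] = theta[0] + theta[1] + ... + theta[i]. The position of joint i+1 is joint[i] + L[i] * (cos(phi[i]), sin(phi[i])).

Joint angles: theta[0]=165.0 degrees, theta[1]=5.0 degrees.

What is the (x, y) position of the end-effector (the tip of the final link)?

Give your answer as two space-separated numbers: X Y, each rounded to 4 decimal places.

joint[0] = (0.0000, 0.0000)  (base)
link 0: phi[0] = 165 = 165 deg
  cos(165 deg) = -0.9659, sin(165 deg) = 0.2588
  joint[1] = (0.0000, 0.0000) + 10.7 * (-0.9659, 0.2588) = (0.0000 + -10.3354, 0.0000 + 2.7694) = (-10.3354, 2.7694)
link 1: phi[1] = 165 + 5 = 170 deg
  cos(170 deg) = -0.9848, sin(170 deg) = 0.1736
  joint[2] = (-10.3354, 2.7694) + 1.3 * (-0.9848, 0.1736) = (-10.3354 + -1.2803, 2.7694 + 0.2257) = (-11.6157, 2.9951)
End effector: (-11.6157, 2.9951)

Answer: -11.6157 2.9951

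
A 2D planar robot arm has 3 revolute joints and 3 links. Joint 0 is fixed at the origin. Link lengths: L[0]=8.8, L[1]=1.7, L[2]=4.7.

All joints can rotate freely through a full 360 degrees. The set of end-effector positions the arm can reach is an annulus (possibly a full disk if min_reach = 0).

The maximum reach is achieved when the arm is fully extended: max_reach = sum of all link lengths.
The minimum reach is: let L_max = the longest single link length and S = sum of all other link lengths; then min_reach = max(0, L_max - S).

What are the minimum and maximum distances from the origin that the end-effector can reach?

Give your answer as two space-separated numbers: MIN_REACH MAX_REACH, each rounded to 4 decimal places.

Answer: 2.4000 15.2000

Derivation:
Link lengths: [8.8, 1.7, 4.7]
max_reach = 8.8 + 1.7 + 4.7 = 15.2
L_max = max([8.8, 1.7, 4.7]) = 8.8
S (sum of others) = 15.2 - 8.8 = 6.4
min_reach = max(0, 8.8 - 6.4) = max(0, 2.4) = 2.4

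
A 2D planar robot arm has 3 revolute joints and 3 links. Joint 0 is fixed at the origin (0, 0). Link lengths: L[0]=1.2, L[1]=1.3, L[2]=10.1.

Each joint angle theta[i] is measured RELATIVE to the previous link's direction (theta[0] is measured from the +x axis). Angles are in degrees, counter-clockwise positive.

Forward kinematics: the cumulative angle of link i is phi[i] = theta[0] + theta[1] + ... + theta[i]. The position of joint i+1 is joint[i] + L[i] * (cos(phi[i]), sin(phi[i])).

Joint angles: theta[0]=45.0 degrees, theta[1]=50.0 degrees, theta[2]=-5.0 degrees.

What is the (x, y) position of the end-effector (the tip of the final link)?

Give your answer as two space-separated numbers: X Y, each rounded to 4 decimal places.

Answer: 0.7352 12.2436

Derivation:
joint[0] = (0.0000, 0.0000)  (base)
link 0: phi[0] = 45 = 45 deg
  cos(45 deg) = 0.7071, sin(45 deg) = 0.7071
  joint[1] = (0.0000, 0.0000) + 1.2 * (0.7071, 0.7071) = (0.0000 + 0.8485, 0.0000 + 0.8485) = (0.8485, 0.8485)
link 1: phi[1] = 45 + 50 = 95 deg
  cos(95 deg) = -0.0872, sin(95 deg) = 0.9962
  joint[2] = (0.8485, 0.8485) + 1.3 * (-0.0872, 0.9962) = (0.8485 + -0.1133, 0.8485 + 1.2951) = (0.7352, 2.1436)
link 2: phi[2] = 45 + 50 + -5 = 90 deg
  cos(90 deg) = 0.0000, sin(90 deg) = 1.0000
  joint[3] = (0.7352, 2.1436) + 10.1 * (0.0000, 1.0000) = (0.7352 + 0.0000, 2.1436 + 10.1000) = (0.7352, 12.2436)
End effector: (0.7352, 12.2436)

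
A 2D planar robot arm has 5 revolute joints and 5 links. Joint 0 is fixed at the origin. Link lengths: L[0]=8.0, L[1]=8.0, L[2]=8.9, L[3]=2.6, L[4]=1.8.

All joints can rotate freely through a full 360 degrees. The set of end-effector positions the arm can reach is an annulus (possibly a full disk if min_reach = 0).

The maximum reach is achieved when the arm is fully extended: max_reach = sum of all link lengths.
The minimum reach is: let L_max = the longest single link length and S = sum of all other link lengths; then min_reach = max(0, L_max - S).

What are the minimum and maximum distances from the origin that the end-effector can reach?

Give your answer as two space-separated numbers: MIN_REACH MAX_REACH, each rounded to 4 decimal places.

Link lengths: [8.0, 8.0, 8.9, 2.6, 1.8]
max_reach = 8 + 8 + 8.9 + 2.6 + 1.8 = 29.3
L_max = max([8.0, 8.0, 8.9, 2.6, 1.8]) = 8.9
S (sum of others) = 29.3 - 8.9 = 20.4
min_reach = max(0, 8.9 - 20.4) = max(0, -11.5) = 0

Answer: 0.0000 29.3000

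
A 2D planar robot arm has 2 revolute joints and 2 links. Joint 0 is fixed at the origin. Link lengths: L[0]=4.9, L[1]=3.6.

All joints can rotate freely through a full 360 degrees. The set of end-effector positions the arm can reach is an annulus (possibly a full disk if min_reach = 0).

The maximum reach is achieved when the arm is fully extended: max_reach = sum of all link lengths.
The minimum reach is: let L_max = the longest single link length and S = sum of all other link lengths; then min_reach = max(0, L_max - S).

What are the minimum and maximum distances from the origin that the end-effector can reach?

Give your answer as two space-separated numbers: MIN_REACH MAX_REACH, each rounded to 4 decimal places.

Answer: 1.3000 8.5000

Derivation:
Link lengths: [4.9, 3.6]
max_reach = 4.9 + 3.6 = 8.5
L_max = max([4.9, 3.6]) = 4.9
S (sum of others) = 8.5 - 4.9 = 3.6
min_reach = max(0, 4.9 - 3.6) = max(0, 1.3) = 1.3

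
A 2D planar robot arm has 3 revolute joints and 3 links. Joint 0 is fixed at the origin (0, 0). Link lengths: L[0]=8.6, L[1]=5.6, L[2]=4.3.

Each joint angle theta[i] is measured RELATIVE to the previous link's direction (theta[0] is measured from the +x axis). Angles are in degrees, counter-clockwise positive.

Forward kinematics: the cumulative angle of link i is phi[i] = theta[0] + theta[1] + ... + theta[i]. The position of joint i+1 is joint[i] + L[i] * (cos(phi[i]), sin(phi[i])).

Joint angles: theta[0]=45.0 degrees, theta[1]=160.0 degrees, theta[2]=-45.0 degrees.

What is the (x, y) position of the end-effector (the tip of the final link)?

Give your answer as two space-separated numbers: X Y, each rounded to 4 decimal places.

joint[0] = (0.0000, 0.0000)  (base)
link 0: phi[0] = 45 = 45 deg
  cos(45 deg) = 0.7071, sin(45 deg) = 0.7071
  joint[1] = (0.0000, 0.0000) + 8.6 * (0.7071, 0.7071) = (0.0000 + 6.0811, 0.0000 + 6.0811) = (6.0811, 6.0811)
link 1: phi[1] = 45 + 160 = 205 deg
  cos(205 deg) = -0.9063, sin(205 deg) = -0.4226
  joint[2] = (6.0811, 6.0811) + 5.6 * (-0.9063, -0.4226) = (6.0811 + -5.0753, 6.0811 + -2.3667) = (1.0058, 3.7145)
link 2: phi[2] = 45 + 160 + -45 = 160 deg
  cos(160 deg) = -0.9397, sin(160 deg) = 0.3420
  joint[3] = (1.0058, 3.7145) + 4.3 * (-0.9397, 0.3420) = (1.0058 + -4.0407, 3.7145 + 1.4707) = (-3.0349, 5.1851)
End effector: (-3.0349, 5.1851)

Answer: -3.0349 5.1851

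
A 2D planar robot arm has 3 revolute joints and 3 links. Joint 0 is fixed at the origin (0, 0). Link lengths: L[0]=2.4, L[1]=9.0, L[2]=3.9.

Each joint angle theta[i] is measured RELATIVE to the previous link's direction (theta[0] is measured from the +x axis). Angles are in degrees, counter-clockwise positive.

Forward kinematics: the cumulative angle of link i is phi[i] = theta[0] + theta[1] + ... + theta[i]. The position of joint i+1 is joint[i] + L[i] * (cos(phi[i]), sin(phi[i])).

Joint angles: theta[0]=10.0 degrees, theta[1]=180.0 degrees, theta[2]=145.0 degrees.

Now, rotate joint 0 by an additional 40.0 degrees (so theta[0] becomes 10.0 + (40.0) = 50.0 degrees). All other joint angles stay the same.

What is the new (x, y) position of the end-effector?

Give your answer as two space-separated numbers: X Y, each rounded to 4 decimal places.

Answer: -0.4753 -4.0465

Derivation:
joint[0] = (0.0000, 0.0000)  (base)
link 0: phi[0] = 50 = 50 deg
  cos(50 deg) = 0.6428, sin(50 deg) = 0.7660
  joint[1] = (0.0000, 0.0000) + 2.4 * (0.6428, 0.7660) = (0.0000 + 1.5427, 0.0000 + 1.8385) = (1.5427, 1.8385)
link 1: phi[1] = 50 + 180 = 230 deg
  cos(230 deg) = -0.6428, sin(230 deg) = -0.7660
  joint[2] = (1.5427, 1.8385) + 9 * (-0.6428, -0.7660) = (1.5427 + -5.7851, 1.8385 + -6.8944) = (-4.2424, -5.0559)
link 2: phi[2] = 50 + 180 + 145 = 375 deg
  cos(375 deg) = 0.9659, sin(375 deg) = 0.2588
  joint[3] = (-4.2424, -5.0559) + 3.9 * (0.9659, 0.2588) = (-4.2424 + 3.7671, -5.0559 + 1.0094) = (-0.4753, -4.0465)
End effector: (-0.4753, -4.0465)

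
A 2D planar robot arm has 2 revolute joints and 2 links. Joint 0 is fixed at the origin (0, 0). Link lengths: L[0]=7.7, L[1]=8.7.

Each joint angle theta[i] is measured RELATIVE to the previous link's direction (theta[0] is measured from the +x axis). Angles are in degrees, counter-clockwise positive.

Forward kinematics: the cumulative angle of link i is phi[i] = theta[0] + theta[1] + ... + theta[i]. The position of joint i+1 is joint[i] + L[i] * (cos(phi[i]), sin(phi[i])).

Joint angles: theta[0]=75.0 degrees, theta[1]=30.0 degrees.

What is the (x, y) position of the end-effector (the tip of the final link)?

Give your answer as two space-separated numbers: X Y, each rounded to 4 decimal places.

Answer: -0.2588 15.8412

Derivation:
joint[0] = (0.0000, 0.0000)  (base)
link 0: phi[0] = 75 = 75 deg
  cos(75 deg) = 0.2588, sin(75 deg) = 0.9659
  joint[1] = (0.0000, 0.0000) + 7.7 * (0.2588, 0.9659) = (0.0000 + 1.9929, 0.0000 + 7.4376) = (1.9929, 7.4376)
link 1: phi[1] = 75 + 30 = 105 deg
  cos(105 deg) = -0.2588, sin(105 deg) = 0.9659
  joint[2] = (1.9929, 7.4376) + 8.7 * (-0.2588, 0.9659) = (1.9929 + -2.2517, 7.4376 + 8.4036) = (-0.2588, 15.8412)
End effector: (-0.2588, 15.8412)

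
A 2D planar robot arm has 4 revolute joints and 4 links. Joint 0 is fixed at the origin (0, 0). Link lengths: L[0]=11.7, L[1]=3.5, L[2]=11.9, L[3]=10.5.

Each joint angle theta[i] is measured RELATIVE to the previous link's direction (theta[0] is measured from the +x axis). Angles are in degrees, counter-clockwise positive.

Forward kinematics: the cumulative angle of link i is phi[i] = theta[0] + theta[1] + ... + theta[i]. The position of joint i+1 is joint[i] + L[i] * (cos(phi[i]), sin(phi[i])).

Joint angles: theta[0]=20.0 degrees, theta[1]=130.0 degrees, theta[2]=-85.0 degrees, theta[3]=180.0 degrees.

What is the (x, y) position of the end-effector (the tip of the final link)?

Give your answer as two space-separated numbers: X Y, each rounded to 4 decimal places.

Answer: 8.5550 7.0205

Derivation:
joint[0] = (0.0000, 0.0000)  (base)
link 0: phi[0] = 20 = 20 deg
  cos(20 deg) = 0.9397, sin(20 deg) = 0.3420
  joint[1] = (0.0000, 0.0000) + 11.7 * (0.9397, 0.3420) = (0.0000 + 10.9944, 0.0000 + 4.0016) = (10.9944, 4.0016)
link 1: phi[1] = 20 + 130 = 150 deg
  cos(150 deg) = -0.8660, sin(150 deg) = 0.5000
  joint[2] = (10.9944, 4.0016) + 3.5 * (-0.8660, 0.5000) = (10.9944 + -3.0311, 4.0016 + 1.7500) = (7.9633, 5.7516)
link 2: phi[2] = 20 + 130 + -85 = 65 deg
  cos(65 deg) = 0.4226, sin(65 deg) = 0.9063
  joint[3] = (7.9633, 5.7516) + 11.9 * (0.4226, 0.9063) = (7.9633 + 5.0292, 5.7516 + 10.7851) = (12.9925, 16.5367)
link 3: phi[3] = 20 + 130 + -85 + 180 = 245 deg
  cos(245 deg) = -0.4226, sin(245 deg) = -0.9063
  joint[4] = (12.9925, 16.5367) + 10.5 * (-0.4226, -0.9063) = (12.9925 + -4.4375, 16.5367 + -9.5162) = (8.5550, 7.0205)
End effector: (8.5550, 7.0205)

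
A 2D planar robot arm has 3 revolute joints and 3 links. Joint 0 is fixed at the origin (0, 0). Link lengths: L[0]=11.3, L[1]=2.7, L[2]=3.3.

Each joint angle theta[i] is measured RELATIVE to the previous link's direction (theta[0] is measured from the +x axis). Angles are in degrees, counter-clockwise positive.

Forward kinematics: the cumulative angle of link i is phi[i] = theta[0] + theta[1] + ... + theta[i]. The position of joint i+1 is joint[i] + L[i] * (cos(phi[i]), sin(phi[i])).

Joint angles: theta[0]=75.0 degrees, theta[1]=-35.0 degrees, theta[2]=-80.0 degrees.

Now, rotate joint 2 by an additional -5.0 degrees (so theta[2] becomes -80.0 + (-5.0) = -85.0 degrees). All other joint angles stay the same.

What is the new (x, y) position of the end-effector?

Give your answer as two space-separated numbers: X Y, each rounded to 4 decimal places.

joint[0] = (0.0000, 0.0000)  (base)
link 0: phi[0] = 75 = 75 deg
  cos(75 deg) = 0.2588, sin(75 deg) = 0.9659
  joint[1] = (0.0000, 0.0000) + 11.3 * (0.2588, 0.9659) = (0.0000 + 2.9247, 0.0000 + 10.9150) = (2.9247, 10.9150)
link 1: phi[1] = 75 + -35 = 40 deg
  cos(40 deg) = 0.7660, sin(40 deg) = 0.6428
  joint[2] = (2.9247, 10.9150) + 2.7 * (0.7660, 0.6428) = (2.9247 + 2.0683, 10.9150 + 1.7355) = (4.9930, 12.6505)
link 2: phi[2] = 75 + -35 + -85 = -45 deg
  cos(-45 deg) = 0.7071, sin(-45 deg) = -0.7071
  joint[3] = (4.9930, 12.6505) + 3.3 * (0.7071, -0.7071) = (4.9930 + 2.3335, 12.6505 + -2.3335) = (7.3264, 10.3170)
End effector: (7.3264, 10.3170)

Answer: 7.3264 10.3170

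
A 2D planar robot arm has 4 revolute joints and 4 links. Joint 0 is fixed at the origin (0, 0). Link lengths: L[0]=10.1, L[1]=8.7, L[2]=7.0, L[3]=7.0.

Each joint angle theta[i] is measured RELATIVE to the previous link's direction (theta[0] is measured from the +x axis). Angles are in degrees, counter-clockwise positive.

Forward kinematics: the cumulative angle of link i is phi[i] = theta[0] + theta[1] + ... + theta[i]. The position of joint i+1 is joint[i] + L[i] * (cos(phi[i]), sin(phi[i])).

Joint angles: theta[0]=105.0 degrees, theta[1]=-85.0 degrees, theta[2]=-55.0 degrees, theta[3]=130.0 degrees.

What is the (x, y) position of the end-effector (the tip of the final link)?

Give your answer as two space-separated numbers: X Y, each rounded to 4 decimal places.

Answer: 10.6852 15.6898

Derivation:
joint[0] = (0.0000, 0.0000)  (base)
link 0: phi[0] = 105 = 105 deg
  cos(105 deg) = -0.2588, sin(105 deg) = 0.9659
  joint[1] = (0.0000, 0.0000) + 10.1 * (-0.2588, 0.9659) = (0.0000 + -2.6141, 0.0000 + 9.7559) = (-2.6141, 9.7559)
link 1: phi[1] = 105 + -85 = 20 deg
  cos(20 deg) = 0.9397, sin(20 deg) = 0.3420
  joint[2] = (-2.6141, 9.7559) + 8.7 * (0.9397, 0.3420) = (-2.6141 + 8.1753, 9.7559 + 2.9756) = (5.5613, 12.7314)
link 2: phi[2] = 105 + -85 + -55 = -35 deg
  cos(-35 deg) = 0.8192, sin(-35 deg) = -0.5736
  joint[3] = (5.5613, 12.7314) + 7 * (0.8192, -0.5736) = (5.5613 + 5.7341, 12.7314 + -4.0150) = (11.2953, 8.7164)
link 3: phi[3] = 105 + -85 + -55 + 130 = 95 deg
  cos(95 deg) = -0.0872, sin(95 deg) = 0.9962
  joint[4] = (11.2953, 8.7164) + 7 * (-0.0872, 0.9962) = (11.2953 + -0.6101, 8.7164 + 6.9734) = (10.6852, 15.6898)
End effector: (10.6852, 15.6898)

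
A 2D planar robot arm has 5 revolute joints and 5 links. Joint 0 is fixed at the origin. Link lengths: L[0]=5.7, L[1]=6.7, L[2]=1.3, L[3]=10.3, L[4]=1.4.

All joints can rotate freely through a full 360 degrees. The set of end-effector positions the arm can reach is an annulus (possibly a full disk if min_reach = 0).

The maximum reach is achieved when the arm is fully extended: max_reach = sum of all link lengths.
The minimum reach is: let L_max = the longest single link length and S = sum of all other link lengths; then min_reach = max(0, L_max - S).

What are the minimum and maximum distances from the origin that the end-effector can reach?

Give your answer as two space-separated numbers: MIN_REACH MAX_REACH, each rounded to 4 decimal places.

Link lengths: [5.7, 6.7, 1.3, 10.3, 1.4]
max_reach = 5.7 + 6.7 + 1.3 + 10.3 + 1.4 = 25.4
L_max = max([5.7, 6.7, 1.3, 10.3, 1.4]) = 10.3
S (sum of others) = 25.4 - 10.3 = 15.1
min_reach = max(0, 10.3 - 15.1) = max(0, -4.8) = 0

Answer: 0.0000 25.4000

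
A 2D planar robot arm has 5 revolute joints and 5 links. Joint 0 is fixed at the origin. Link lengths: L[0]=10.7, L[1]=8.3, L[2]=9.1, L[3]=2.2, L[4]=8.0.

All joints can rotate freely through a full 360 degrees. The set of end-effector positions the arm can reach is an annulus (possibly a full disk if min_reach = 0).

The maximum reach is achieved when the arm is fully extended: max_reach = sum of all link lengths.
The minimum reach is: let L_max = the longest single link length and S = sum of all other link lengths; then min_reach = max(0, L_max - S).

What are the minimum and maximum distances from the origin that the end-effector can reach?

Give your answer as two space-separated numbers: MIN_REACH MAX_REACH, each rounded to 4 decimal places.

Answer: 0.0000 38.3000

Derivation:
Link lengths: [10.7, 8.3, 9.1, 2.2, 8.0]
max_reach = 10.7 + 8.3 + 9.1 + 2.2 + 8 = 38.3
L_max = max([10.7, 8.3, 9.1, 2.2, 8.0]) = 10.7
S (sum of others) = 38.3 - 10.7 = 27.6
min_reach = max(0, 10.7 - 27.6) = max(0, -16.9) = 0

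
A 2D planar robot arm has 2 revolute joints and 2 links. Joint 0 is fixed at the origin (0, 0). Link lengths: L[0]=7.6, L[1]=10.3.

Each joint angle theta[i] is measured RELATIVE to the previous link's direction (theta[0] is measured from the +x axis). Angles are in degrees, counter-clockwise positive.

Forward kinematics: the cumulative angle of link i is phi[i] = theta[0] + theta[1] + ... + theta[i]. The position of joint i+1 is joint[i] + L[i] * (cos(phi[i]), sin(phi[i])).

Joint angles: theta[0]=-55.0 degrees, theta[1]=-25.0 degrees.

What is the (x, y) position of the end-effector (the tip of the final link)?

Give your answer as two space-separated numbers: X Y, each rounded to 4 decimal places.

Answer: 6.1478 -16.3691

Derivation:
joint[0] = (0.0000, 0.0000)  (base)
link 0: phi[0] = -55 = -55 deg
  cos(-55 deg) = 0.5736, sin(-55 deg) = -0.8192
  joint[1] = (0.0000, 0.0000) + 7.6 * (0.5736, -0.8192) = (0.0000 + 4.3592, 0.0000 + -6.2256) = (4.3592, -6.2256)
link 1: phi[1] = -55 + -25 = -80 deg
  cos(-80 deg) = 0.1736, sin(-80 deg) = -0.9848
  joint[2] = (4.3592, -6.2256) + 10.3 * (0.1736, -0.9848) = (4.3592 + 1.7886, -6.2256 + -10.1435) = (6.1478, -16.3691)
End effector: (6.1478, -16.3691)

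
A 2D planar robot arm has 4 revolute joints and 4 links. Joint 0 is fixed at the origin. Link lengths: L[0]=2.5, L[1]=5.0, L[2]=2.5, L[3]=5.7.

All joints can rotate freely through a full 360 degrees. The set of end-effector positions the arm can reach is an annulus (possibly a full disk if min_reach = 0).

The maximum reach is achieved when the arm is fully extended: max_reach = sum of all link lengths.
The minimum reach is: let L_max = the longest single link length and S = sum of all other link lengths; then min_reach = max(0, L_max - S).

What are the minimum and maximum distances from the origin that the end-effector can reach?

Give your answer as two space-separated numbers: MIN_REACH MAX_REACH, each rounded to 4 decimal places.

Link lengths: [2.5, 5.0, 2.5, 5.7]
max_reach = 2.5 + 5 + 2.5 + 5.7 = 15.7
L_max = max([2.5, 5.0, 2.5, 5.7]) = 5.7
S (sum of others) = 15.7 - 5.7 = 10
min_reach = max(0, 5.7 - 10) = max(0, -4.3) = 0

Answer: 0.0000 15.7000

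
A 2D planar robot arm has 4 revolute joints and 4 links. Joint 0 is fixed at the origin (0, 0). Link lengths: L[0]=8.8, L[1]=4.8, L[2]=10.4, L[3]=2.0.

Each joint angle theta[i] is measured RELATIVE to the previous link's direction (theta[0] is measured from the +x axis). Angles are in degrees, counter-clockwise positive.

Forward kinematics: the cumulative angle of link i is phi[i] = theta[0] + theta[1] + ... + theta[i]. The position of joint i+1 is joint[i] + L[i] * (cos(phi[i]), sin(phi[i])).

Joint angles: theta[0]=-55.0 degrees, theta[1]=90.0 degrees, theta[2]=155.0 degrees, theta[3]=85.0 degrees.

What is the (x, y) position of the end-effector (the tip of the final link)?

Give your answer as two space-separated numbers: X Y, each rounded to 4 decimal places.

joint[0] = (0.0000, 0.0000)  (base)
link 0: phi[0] = -55 = -55 deg
  cos(-55 deg) = 0.5736, sin(-55 deg) = -0.8192
  joint[1] = (0.0000, 0.0000) + 8.8 * (0.5736, -0.8192) = (0.0000 + 5.0475, 0.0000 + -7.2085) = (5.0475, -7.2085)
link 1: phi[1] = -55 + 90 = 35 deg
  cos(35 deg) = 0.8192, sin(35 deg) = 0.5736
  joint[2] = (5.0475, -7.2085) + 4.8 * (0.8192, 0.5736) = (5.0475 + 3.9319, -7.2085 + 2.7532) = (8.9794, -4.4554)
link 2: phi[2] = -55 + 90 + 155 = 190 deg
  cos(190 deg) = -0.9848, sin(190 deg) = -0.1736
  joint[3] = (8.9794, -4.4554) + 10.4 * (-0.9848, -0.1736) = (8.9794 + -10.2420, -4.4554 + -1.8059) = (-1.2626, -6.2613)
link 3: phi[3] = -55 + 90 + 155 + 85 = 275 deg
  cos(275 deg) = 0.0872, sin(275 deg) = -0.9962
  joint[4] = (-1.2626, -6.2613) + 2 * (0.0872, -0.9962) = (-1.2626 + 0.1743, -6.2613 + -1.9924) = (-1.0883, -8.2537)
End effector: (-1.0883, -8.2537)

Answer: -1.0883 -8.2537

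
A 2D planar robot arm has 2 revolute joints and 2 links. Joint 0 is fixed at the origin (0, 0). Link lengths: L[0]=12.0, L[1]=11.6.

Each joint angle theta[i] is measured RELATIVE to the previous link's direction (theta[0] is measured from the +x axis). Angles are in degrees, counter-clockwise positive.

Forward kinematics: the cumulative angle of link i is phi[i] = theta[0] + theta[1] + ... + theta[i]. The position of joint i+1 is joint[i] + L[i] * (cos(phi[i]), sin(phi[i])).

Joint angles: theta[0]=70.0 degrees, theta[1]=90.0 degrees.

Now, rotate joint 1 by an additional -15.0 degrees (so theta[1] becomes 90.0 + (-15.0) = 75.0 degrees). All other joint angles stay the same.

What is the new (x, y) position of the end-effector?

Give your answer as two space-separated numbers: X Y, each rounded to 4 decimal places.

joint[0] = (0.0000, 0.0000)  (base)
link 0: phi[0] = 70 = 70 deg
  cos(70 deg) = 0.3420, sin(70 deg) = 0.9397
  joint[1] = (0.0000, 0.0000) + 12 * (0.3420, 0.9397) = (0.0000 + 4.1042, 0.0000 + 11.2763) = (4.1042, 11.2763)
link 1: phi[1] = 70 + 75 = 145 deg
  cos(145 deg) = -0.8192, sin(145 deg) = 0.5736
  joint[2] = (4.1042, 11.2763) + 11.6 * (-0.8192, 0.5736) = (4.1042 + -9.5022, 11.2763 + 6.6535) = (-5.3979, 17.9298)
End effector: (-5.3979, 17.9298)

Answer: -5.3979 17.9298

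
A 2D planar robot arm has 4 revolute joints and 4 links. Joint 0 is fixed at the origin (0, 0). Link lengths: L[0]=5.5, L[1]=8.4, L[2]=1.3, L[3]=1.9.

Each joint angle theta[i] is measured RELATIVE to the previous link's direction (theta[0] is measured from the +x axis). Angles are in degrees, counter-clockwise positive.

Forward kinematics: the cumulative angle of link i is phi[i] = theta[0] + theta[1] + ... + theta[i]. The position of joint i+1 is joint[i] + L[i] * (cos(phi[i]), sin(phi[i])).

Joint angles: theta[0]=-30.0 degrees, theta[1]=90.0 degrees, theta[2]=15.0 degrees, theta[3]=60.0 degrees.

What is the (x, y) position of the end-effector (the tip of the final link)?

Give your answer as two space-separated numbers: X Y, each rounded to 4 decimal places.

joint[0] = (0.0000, 0.0000)  (base)
link 0: phi[0] = -30 = -30 deg
  cos(-30 deg) = 0.8660, sin(-30 deg) = -0.5000
  joint[1] = (0.0000, 0.0000) + 5.5 * (0.8660, -0.5000) = (0.0000 + 4.7631, 0.0000 + -2.7500) = (4.7631, -2.7500)
link 1: phi[1] = -30 + 90 = 60 deg
  cos(60 deg) = 0.5000, sin(60 deg) = 0.8660
  joint[2] = (4.7631, -2.7500) + 8.4 * (0.5000, 0.8660) = (4.7631 + 4.2000, -2.7500 + 7.2746) = (8.9631, 4.5246)
link 2: phi[2] = -30 + 90 + 15 = 75 deg
  cos(75 deg) = 0.2588, sin(75 deg) = 0.9659
  joint[3] = (8.9631, 4.5246) + 1.3 * (0.2588, 0.9659) = (8.9631 + 0.3365, 4.5246 + 1.2557) = (9.2996, 5.7803)
link 3: phi[3] = -30 + 90 + 15 + 60 = 135 deg
  cos(135 deg) = -0.7071, sin(135 deg) = 0.7071
  joint[4] = (9.2996, 5.7803) + 1.9 * (-0.7071, 0.7071) = (9.2996 + -1.3435, 5.7803 + 1.3435) = (7.9561, 7.1238)
End effector: (7.9561, 7.1238)

Answer: 7.9561 7.1238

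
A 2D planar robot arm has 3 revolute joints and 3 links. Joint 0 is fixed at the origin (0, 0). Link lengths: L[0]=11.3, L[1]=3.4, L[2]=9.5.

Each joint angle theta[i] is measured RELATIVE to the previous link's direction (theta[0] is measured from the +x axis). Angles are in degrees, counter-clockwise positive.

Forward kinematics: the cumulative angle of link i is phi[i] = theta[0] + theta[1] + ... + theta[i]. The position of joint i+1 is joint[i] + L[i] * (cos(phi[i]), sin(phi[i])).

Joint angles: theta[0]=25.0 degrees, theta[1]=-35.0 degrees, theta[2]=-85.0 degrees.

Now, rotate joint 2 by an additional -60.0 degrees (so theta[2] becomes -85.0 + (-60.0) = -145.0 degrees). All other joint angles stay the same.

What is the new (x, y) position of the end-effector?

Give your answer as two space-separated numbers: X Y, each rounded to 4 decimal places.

Answer: 4.9797 0.1703

Derivation:
joint[0] = (0.0000, 0.0000)  (base)
link 0: phi[0] = 25 = 25 deg
  cos(25 deg) = 0.9063, sin(25 deg) = 0.4226
  joint[1] = (0.0000, 0.0000) + 11.3 * (0.9063, 0.4226) = (0.0000 + 10.2413, 0.0000 + 4.7756) = (10.2413, 4.7756)
link 1: phi[1] = 25 + -35 = -10 deg
  cos(-10 deg) = 0.9848, sin(-10 deg) = -0.1736
  joint[2] = (10.2413, 4.7756) + 3.4 * (0.9848, -0.1736) = (10.2413 + 3.3483, 4.7756 + -0.5904) = (13.5896, 4.1852)
link 2: phi[2] = 25 + -35 + -145 = -155 deg
  cos(-155 deg) = -0.9063, sin(-155 deg) = -0.4226
  joint[3] = (13.5896, 4.1852) + 9.5 * (-0.9063, -0.4226) = (13.5896 + -8.6099, 4.1852 + -4.0149) = (4.9797, 0.1703)
End effector: (4.9797, 0.1703)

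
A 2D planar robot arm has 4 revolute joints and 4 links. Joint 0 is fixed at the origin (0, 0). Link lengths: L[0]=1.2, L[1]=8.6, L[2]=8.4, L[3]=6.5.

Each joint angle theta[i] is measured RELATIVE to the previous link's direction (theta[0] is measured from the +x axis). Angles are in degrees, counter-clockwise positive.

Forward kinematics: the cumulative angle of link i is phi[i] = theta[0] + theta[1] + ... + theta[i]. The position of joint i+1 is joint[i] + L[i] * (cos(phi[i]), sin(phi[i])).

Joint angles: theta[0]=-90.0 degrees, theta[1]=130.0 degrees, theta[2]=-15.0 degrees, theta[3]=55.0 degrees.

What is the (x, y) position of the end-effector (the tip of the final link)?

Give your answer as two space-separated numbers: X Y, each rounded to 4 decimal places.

joint[0] = (0.0000, 0.0000)  (base)
link 0: phi[0] = -90 = -90 deg
  cos(-90 deg) = 0.0000, sin(-90 deg) = -1.0000
  joint[1] = (0.0000, 0.0000) + 1.2 * (0.0000, -1.0000) = (0.0000 + 0.0000, 0.0000 + -1.2000) = (0.0000, -1.2000)
link 1: phi[1] = -90 + 130 = 40 deg
  cos(40 deg) = 0.7660, sin(40 deg) = 0.6428
  joint[2] = (0.0000, -1.2000) + 8.6 * (0.7660, 0.6428) = (0.0000 + 6.5880, -1.2000 + 5.5280) = (6.5880, 4.3280)
link 2: phi[2] = -90 + 130 + -15 = 25 deg
  cos(25 deg) = 0.9063, sin(25 deg) = 0.4226
  joint[3] = (6.5880, 4.3280) + 8.4 * (0.9063, 0.4226) = (6.5880 + 7.6130, 4.3280 + 3.5500) = (14.2010, 7.8780)
link 3: phi[3] = -90 + 130 + -15 + 55 = 80 deg
  cos(80 deg) = 0.1736, sin(80 deg) = 0.9848
  joint[4] = (14.2010, 7.8780) + 6.5 * (0.1736, 0.9848) = (14.2010 + 1.1287, 7.8780 + 6.4013) = (15.3297, 14.2792)
End effector: (15.3297, 14.2792)

Answer: 15.3297 14.2792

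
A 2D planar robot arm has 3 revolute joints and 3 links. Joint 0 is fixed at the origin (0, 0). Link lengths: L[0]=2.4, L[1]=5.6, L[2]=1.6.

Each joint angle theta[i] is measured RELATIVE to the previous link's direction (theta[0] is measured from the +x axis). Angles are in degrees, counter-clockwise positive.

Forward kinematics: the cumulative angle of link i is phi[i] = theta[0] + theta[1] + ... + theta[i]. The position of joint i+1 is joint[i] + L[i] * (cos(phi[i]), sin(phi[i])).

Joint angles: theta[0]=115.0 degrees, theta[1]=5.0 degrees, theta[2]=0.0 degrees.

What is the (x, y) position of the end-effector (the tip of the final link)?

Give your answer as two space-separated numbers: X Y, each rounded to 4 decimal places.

Answer: -4.6143 8.4105

Derivation:
joint[0] = (0.0000, 0.0000)  (base)
link 0: phi[0] = 115 = 115 deg
  cos(115 deg) = -0.4226, sin(115 deg) = 0.9063
  joint[1] = (0.0000, 0.0000) + 2.4 * (-0.4226, 0.9063) = (0.0000 + -1.0143, 0.0000 + 2.1751) = (-1.0143, 2.1751)
link 1: phi[1] = 115 + 5 = 120 deg
  cos(120 deg) = -0.5000, sin(120 deg) = 0.8660
  joint[2] = (-1.0143, 2.1751) + 5.6 * (-0.5000, 0.8660) = (-1.0143 + -2.8000, 2.1751 + 4.8497) = (-3.8143, 7.0249)
link 2: phi[2] = 115 + 5 + 0 = 120 deg
  cos(120 deg) = -0.5000, sin(120 deg) = 0.8660
  joint[3] = (-3.8143, 7.0249) + 1.6 * (-0.5000, 0.8660) = (-3.8143 + -0.8000, 7.0249 + 1.3856) = (-4.6143, 8.4105)
End effector: (-4.6143, 8.4105)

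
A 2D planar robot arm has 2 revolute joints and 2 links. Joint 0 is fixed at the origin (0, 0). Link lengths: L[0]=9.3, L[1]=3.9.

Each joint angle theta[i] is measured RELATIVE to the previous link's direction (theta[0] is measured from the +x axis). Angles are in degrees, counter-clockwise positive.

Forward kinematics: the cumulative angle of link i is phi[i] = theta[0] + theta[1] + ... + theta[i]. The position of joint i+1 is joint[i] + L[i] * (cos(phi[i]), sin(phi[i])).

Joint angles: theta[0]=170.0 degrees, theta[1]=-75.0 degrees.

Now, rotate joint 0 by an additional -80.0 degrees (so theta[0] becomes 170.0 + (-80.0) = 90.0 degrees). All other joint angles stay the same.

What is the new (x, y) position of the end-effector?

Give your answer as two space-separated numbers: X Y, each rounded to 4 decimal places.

Answer: 3.7671 10.3094

Derivation:
joint[0] = (0.0000, 0.0000)  (base)
link 0: phi[0] = 90 = 90 deg
  cos(90 deg) = 0.0000, sin(90 deg) = 1.0000
  joint[1] = (0.0000, 0.0000) + 9.3 * (0.0000, 1.0000) = (0.0000 + 0.0000, 0.0000 + 9.3000) = (0.0000, 9.3000)
link 1: phi[1] = 90 + -75 = 15 deg
  cos(15 deg) = 0.9659, sin(15 deg) = 0.2588
  joint[2] = (0.0000, 9.3000) + 3.9 * (0.9659, 0.2588) = (0.0000 + 3.7671, 9.3000 + 1.0094) = (3.7671, 10.3094)
End effector: (3.7671, 10.3094)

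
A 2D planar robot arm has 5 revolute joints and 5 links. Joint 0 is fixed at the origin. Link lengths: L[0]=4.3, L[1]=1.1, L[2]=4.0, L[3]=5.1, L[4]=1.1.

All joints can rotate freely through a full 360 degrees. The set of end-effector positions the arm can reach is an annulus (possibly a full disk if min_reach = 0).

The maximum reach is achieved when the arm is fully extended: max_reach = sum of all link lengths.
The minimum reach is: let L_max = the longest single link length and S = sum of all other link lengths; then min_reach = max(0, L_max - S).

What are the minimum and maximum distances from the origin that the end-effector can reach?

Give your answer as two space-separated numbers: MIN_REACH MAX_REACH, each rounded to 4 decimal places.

Link lengths: [4.3, 1.1, 4.0, 5.1, 1.1]
max_reach = 4.3 + 1.1 + 4 + 5.1 + 1.1 = 15.6
L_max = max([4.3, 1.1, 4.0, 5.1, 1.1]) = 5.1
S (sum of others) = 15.6 - 5.1 = 10.5
min_reach = max(0, 5.1 - 10.5) = max(0, -5.4) = 0

Answer: 0.0000 15.6000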